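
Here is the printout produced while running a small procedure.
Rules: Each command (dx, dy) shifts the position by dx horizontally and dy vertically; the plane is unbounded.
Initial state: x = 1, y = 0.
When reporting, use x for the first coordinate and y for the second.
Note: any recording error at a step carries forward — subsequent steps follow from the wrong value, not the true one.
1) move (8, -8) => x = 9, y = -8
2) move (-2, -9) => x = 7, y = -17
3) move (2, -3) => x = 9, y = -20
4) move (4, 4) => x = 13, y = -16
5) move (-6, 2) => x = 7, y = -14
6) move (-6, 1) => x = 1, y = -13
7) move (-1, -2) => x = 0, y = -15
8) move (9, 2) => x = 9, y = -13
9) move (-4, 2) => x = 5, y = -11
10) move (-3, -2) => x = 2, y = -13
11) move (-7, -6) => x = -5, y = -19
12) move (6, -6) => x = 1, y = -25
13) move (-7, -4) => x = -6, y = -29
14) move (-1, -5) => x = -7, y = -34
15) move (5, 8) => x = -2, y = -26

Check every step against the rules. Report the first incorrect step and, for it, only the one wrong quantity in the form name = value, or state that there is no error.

no error

step 1: x = 1 + (8) = 9, y = 0 + (-8) = -8 -> same as recorded
step 2: x = 9 + (-2) = 7, y = -8 + (-9) = -17 -> no discrepancy
step 3: x = 7 + (2) = 9, y = -17 + (-3) = -20 -> verified
step 4: x = 9 + (4) = 13, y = -20 + (4) = -16 -> checks out
step 5: x = 13 + (-6) = 7, y = -16 + (2) = -14 -> in agreement
step 6: x = 7 + (-6) = 1, y = -14 + (1) = -13 -> verified
step 7: x = 1 + (-1) = 0, y = -13 + (-2) = -15 -> agrees with the printout
step 8: x = 0 + (9) = 9, y = -15 + (2) = -13 -> confirmed correct
step 9: x = 9 + (-4) = 5, y = -13 + (2) = -11 -> verified
step 10: x = 5 + (-3) = 2, y = -11 + (-2) = -13 -> matches
step 11: x = 2 + (-7) = -5, y = -13 + (-6) = -19 -> checks out
step 12: x = -5 + (6) = 1, y = -19 + (-6) = -25 -> checks out
step 13: x = 1 + (-7) = -6, y = -25 + (-4) = -29 -> in agreement
step 14: x = -6 + (-1) = -7, y = -29 + (-5) = -34 -> consistent with the printout
step 15: x = -7 + (5) = -2, y = -34 + (8) = -26 -> consistent with the printout
Each recorded entry agrees with the recomputation.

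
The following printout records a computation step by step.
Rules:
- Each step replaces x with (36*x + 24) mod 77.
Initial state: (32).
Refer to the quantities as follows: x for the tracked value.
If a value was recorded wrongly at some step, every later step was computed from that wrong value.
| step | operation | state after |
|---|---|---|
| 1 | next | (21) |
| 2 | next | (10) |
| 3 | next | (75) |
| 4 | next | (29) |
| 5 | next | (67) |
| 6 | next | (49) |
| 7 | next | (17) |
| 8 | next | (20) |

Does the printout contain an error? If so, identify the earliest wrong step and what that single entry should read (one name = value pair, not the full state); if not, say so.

step 3, x = 76

Step 1: x = (36*32 + 24) mod 77 = 21 — in agreement.
Step 2: x = (36*21 + 24) mod 77 = 10 — in agreement.
Step 3: x = (36*10 + 24) mod 77 = 76 — first mismatch against the printout.
That makes step 3 the first incorrect line — x = 76 is what it should show.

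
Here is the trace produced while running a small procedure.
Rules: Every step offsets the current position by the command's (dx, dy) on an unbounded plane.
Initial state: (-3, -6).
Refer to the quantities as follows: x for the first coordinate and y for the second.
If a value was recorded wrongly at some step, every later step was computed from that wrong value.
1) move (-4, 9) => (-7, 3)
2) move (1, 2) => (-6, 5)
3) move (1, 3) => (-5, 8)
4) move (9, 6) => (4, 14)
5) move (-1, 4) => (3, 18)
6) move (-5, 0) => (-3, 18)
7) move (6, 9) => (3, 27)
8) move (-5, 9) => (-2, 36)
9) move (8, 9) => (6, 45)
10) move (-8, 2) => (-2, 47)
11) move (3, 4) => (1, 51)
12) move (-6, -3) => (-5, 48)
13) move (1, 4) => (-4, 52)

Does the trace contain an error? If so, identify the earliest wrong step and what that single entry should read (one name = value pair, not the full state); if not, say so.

Recomputing the run from the initial state:
step 1: x = -7, y = 3
step 2: x = -6, y = 5
step 3: x = -5, y = 8
step 4: x = 4, y = 14
step 5: x = 3, y = 18
step 6: x = -2, y = 18
step 7: x = 4, y = 27
step 8: x = -1, y = 36
step 9: x = 7, y = 45
step 10: x = -1, y = 47
step 11: x = 2, y = 51
step 12: x = -4, y = 48
step 13: x = -3, y = 52
The first disagreement with the trace is at step 6, where the value should be x = -2.

step 6, x = -2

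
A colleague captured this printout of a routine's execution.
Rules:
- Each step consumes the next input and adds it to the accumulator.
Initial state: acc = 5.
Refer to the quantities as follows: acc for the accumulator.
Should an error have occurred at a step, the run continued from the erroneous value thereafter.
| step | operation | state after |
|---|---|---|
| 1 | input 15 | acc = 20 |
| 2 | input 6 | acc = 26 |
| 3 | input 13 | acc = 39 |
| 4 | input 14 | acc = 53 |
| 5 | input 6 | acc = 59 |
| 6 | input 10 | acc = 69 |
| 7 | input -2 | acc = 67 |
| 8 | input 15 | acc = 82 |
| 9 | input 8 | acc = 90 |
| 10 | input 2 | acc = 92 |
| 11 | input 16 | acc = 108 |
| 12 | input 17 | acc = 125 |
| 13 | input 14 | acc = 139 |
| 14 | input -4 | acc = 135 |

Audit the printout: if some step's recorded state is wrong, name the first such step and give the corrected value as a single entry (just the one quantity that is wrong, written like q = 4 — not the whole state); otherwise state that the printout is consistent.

no error

Step 1: acc = 5 + 15 = 20 — confirmed correct.
Step 2: acc = 20 + 6 = 26 — in agreement.
Step 3: acc = 26 + 13 = 39 — verified.
Step 4: acc = 39 + 14 = 53 — no discrepancy.
Step 5: acc = 53 + 6 = 59 — exactly as logged.
Step 6: acc = 59 + 10 = 69 — checks out.
Step 7: acc = 69 + -2 = 67 — no discrepancy.
Step 8: acc = 67 + 15 = 82 — in agreement.
Step 9: acc = 82 + 8 = 90 — consistent with the printout.
Step 10: acc = 90 + 2 = 92 — confirmed correct.
Step 11: acc = 92 + 16 = 108 — checks out.
Step 12: acc = 108 + 17 = 125 — agrees with the printout.
Step 13: acc = 125 + 14 = 139 — same as recorded.
Step 14: acc = 139 + -4 = 135 — verified.
The recomputation confirms every line.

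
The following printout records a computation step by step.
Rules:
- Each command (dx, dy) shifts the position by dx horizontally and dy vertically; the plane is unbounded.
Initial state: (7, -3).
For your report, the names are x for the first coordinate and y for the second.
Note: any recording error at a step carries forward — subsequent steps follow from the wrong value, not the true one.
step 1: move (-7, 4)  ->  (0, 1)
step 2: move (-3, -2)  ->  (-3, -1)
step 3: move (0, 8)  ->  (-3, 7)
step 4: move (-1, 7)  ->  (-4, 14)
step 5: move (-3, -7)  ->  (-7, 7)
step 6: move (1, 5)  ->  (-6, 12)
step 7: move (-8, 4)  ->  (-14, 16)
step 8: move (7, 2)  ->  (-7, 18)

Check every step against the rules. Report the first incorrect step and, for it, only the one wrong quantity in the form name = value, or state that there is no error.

no error

Step 1: x = 7 + (-7) = 0, y = -3 + (4) = 1 — matches.
Step 2: x = 0 + (-3) = -3, y = 1 + (-2) = -1 — in agreement.
Step 3: x = -3 + (0) = -3, y = -1 + (8) = 7 — checks out.
Step 4: x = -3 + (-1) = -4, y = 7 + (7) = 14 — checks out.
Step 5: x = -4 + (-3) = -7, y = 14 + (-7) = 7 — consistent with the printout.
Step 6: x = -7 + (1) = -6, y = 7 + (5) = 12 — matches.
Step 7: x = -6 + (-8) = -14, y = 12 + (4) = 16 — same as recorded.
Step 8: x = -14 + (7) = -7, y = 16 + (2) = 18 — confirmed correct.
Each recorded entry agrees with the recomputation.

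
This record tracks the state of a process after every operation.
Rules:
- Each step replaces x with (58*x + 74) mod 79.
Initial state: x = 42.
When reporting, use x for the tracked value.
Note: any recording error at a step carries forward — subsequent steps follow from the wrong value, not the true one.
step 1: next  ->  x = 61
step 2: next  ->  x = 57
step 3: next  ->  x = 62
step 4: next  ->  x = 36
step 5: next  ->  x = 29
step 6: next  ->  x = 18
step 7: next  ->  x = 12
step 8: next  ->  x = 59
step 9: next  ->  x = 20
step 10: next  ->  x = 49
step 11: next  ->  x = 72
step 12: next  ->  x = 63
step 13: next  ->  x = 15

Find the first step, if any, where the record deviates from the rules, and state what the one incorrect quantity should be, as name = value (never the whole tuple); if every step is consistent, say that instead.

Recomputing the run from the initial state:
step 1: x = 61
step 2: x = 57
step 3: x = 62
step 4: x = 36
step 5: x = 29
step 6: x = 18
step 7: x = 12
step 8: x = 59
step 9: x = 20
step 10: x = 49
step 11: x = 72
step 12: x = 63
step 13: x = 15
This matches the record at every step.

no error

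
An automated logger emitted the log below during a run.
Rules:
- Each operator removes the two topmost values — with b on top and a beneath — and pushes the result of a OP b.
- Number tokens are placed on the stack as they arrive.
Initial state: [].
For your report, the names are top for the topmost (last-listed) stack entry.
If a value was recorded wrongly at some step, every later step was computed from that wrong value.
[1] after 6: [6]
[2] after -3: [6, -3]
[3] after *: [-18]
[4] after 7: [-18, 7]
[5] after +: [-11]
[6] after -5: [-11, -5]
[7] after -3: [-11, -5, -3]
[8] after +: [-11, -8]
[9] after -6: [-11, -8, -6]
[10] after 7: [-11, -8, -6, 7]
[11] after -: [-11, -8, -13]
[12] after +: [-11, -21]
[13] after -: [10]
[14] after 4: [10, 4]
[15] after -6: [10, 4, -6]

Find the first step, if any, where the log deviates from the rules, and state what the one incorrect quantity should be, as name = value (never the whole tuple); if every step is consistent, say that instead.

step 1: push 6: top = 6 -> agrees with the log
step 2: push -3: top = -3 -> verified
step 3: 6 * -3 = -18 -> in agreement
step 4: push 7: top = 7 -> agrees with the log
step 5: -18 + 7 = -11 -> verified
step 6: push -5: top = -5 -> exactly as logged
step 7: push -3: top = -3 -> no discrepancy
step 8: -5 + -3 = -8 -> in agreement
step 9: push -6: top = -6 -> same as recorded
step 10: push 7: top = 7 -> agrees with the log
step 11: -6 - 7 = -13 -> verified
step 12: -8 + -13 = -21 -> in agreement
step 13: -11 - -21 = 10 -> agrees with the log
step 14: push 4: top = 4 -> matches
step 15: push -6: top = -6 -> in agreement
The recomputation confirms every line.

no error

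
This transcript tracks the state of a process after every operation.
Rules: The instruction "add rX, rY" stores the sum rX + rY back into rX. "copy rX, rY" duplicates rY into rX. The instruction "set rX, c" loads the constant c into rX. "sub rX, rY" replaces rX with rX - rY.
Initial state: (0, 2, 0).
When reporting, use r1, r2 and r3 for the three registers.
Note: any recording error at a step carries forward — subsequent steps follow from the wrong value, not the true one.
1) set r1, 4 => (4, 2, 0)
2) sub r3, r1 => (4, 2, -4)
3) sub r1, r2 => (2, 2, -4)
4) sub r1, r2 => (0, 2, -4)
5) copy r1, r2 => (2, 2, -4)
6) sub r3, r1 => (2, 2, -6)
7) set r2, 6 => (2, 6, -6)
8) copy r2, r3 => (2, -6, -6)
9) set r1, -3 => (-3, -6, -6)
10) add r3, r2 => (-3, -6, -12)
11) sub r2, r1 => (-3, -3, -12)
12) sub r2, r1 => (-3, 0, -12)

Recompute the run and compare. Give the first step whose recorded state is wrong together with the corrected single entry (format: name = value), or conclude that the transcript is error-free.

step 1: r1 = 4 -> no discrepancy
step 2: r3 = 0 - 4 = -4 -> same as recorded
step 3: r1 = 4 - 2 = 2 -> in agreement
step 4: r1 = 2 - 2 = 0 -> agrees with the transcript
step 5: r1 = 2 -> checks out
step 6: r3 = -4 - 2 = -6 -> no discrepancy
step 7: r2 = 6 -> confirmed correct
step 8: r2 = -6 -> exactly as logged
step 9: r1 = -3 -> matches
step 10: r3 = -6 + -6 = -12 -> confirmed correct
step 11: r2 = -6 - -3 = -3 -> verified
step 12: r2 = -3 - -3 = 0 -> matches
Each recorded entry agrees with the recomputation.

no error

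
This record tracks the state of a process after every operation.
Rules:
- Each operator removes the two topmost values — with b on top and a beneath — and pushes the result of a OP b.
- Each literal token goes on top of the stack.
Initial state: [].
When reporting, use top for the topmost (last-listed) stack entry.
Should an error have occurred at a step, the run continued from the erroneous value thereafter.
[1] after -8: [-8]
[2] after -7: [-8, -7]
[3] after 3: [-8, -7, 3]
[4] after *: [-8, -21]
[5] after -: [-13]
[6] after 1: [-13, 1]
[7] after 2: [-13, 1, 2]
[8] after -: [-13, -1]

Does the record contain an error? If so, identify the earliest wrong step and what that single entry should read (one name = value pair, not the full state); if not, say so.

step 1: push -8: top = -8 -> agrees with the record
step 2: push -7: top = -7 -> in agreement
step 3: push 3: top = 3 -> checks out
step 4: -7 * 3 = -21 -> consistent with the record
step 5: -8 - -21 = 13 -> first mismatch against the record
Conclusion: step 5 carries the first error; the entry should be top = 13.

step 5, top = 13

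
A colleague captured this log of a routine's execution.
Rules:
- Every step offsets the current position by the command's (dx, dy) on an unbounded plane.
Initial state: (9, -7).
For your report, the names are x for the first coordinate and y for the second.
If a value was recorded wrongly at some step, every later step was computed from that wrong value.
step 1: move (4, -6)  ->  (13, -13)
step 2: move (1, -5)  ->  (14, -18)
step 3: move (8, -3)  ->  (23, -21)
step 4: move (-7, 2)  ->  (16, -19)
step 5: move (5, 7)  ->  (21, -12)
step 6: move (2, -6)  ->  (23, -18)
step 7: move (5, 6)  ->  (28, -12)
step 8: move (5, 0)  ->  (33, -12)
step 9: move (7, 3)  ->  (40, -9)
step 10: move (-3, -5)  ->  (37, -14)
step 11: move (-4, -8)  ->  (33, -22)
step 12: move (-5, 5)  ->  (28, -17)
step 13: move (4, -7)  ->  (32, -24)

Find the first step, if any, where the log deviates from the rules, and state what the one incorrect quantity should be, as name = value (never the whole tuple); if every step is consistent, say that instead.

1. x = 9 + (4) = 13, y = -7 + (-6) = -13 (agrees with the log)
2. x = 13 + (1) = 14, y = -13 + (-5) = -18 (confirmed correct)
3. x = 14 + (8) = 22, y = -18 + (-3) = -21 (the log disagrees here)
So the first discrepancy is step 3, where the right value is x = 22.

step 3, x = 22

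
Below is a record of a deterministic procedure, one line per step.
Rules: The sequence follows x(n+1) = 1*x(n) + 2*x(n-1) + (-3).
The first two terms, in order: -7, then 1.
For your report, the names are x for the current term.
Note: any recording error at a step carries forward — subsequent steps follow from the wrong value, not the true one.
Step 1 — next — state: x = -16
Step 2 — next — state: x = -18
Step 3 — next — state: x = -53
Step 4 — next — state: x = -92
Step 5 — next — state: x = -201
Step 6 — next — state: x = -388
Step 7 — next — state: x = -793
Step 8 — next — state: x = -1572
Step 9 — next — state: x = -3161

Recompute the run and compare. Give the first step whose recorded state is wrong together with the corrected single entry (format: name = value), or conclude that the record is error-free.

1. x = 1*(1) + (2)*(-7) + (-3) = -16 (consistent with the record)
2. x = 1*(-16) + (2)*(1) + (-3) = -17 (the record disagrees here)
First incorrect step: 2; the correct value is x = -17.

step 2, x = -17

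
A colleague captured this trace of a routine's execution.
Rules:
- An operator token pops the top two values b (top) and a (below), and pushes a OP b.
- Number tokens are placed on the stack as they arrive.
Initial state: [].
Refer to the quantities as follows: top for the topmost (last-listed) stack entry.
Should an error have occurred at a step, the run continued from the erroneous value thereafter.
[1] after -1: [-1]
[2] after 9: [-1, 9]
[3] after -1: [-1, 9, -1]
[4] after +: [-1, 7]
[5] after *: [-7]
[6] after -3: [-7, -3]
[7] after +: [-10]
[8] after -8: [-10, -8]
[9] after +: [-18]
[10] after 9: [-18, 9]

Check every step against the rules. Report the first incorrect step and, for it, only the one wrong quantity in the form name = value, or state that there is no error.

step 4, top = 8

Recomputing the run from the initial state:
step 1: [-1]
step 2: [-1, 9]
step 3: [-1, 9, -1]
step 4: [-1, 8]
step 5: [-8]
step 6: [-8, -3]
step 7: [-11]
step 8: [-11, -8]
step 9: [-19]
step 10: [-19, 9]
The first disagreement with the trace is at step 4, where the value should be top = 8.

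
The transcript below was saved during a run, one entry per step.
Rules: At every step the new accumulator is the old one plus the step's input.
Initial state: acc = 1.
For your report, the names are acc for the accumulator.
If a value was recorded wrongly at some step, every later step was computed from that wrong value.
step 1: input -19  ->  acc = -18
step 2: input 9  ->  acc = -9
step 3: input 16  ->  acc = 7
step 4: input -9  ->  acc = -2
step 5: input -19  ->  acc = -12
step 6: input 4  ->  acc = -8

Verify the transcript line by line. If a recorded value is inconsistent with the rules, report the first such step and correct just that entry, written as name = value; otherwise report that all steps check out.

step 1: acc = 1 + -19 = -18 -> in agreement
step 2: acc = -18 + 9 = -9 -> checks out
step 3: acc = -9 + 16 = 7 -> matches
step 4: acc = 7 + -9 = -2 -> matches
step 5: acc = -2 + -19 = -21 -> the transcript has a different value
So the first discrepancy is step 5, where the right value is acc = -21.

step 5, acc = -21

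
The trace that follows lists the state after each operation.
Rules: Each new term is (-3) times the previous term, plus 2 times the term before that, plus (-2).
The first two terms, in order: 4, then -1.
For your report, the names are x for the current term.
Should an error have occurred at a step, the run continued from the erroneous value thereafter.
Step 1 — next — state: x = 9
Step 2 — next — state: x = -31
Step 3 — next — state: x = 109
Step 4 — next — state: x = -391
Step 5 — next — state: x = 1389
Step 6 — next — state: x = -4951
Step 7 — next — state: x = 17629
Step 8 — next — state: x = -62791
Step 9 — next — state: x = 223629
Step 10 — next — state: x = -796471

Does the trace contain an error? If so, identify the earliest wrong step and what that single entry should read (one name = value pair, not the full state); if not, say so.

no error

Recomputing the run from the initial state:
step 1: x = 9
step 2: x = -31
step 3: x = 109
step 4: x = -391
step 5: x = 1389
step 6: x = -4951
step 7: x = 17629
step 8: x = -62791
step 9: x = 223629
step 10: x = -796471
This matches the trace at every step.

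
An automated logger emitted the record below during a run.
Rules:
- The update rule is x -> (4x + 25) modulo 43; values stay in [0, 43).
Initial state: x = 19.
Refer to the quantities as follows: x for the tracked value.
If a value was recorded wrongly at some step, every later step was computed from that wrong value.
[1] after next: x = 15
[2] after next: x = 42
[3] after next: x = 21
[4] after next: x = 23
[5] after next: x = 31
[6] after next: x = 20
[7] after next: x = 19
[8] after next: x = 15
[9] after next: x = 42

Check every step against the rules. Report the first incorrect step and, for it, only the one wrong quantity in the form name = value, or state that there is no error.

no error

Step 1: x = (4*19 + 25) mod 43 = 15 — consistent with the record.
Step 2: x = (4*15 + 25) mod 43 = 42 — no discrepancy.
Step 3: x = (4*42 + 25) mod 43 = 21 — matches.
Step 4: x = (4*21 + 25) mod 43 = 23 — agrees with the record.
Step 5: x = (4*23 + 25) mod 43 = 31 — no discrepancy.
Step 6: x = (4*31 + 25) mod 43 = 20 — confirmed correct.
Step 7: x = (4*20 + 25) mod 43 = 19 — matches.
Step 8: x = (4*19 + 25) mod 43 = 15 — confirmed correct.
Step 9: x = (4*15 + 25) mod 43 = 42 — consistent with the record.
Each recorded entry agrees with the recomputation.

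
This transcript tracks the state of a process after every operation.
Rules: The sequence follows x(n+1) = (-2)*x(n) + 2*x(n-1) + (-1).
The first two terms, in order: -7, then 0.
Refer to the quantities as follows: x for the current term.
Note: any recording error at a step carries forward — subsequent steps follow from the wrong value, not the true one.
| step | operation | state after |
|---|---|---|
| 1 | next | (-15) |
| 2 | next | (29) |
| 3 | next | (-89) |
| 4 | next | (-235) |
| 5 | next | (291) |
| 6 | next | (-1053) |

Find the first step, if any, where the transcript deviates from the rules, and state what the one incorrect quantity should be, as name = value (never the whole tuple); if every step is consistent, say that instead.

step 4, x = 235

Step 1: x = -2*(0) + (2)*(-7) + (-1) = -15 — matches.
Step 2: x = -2*(-15) + (2)*(0) + (-1) = 29 — verified.
Step 3: x = -2*(29) + (2)*(-15) + (-1) = -89 — checks out.
Step 4: x = -2*(-89) + (2)*(29) + (-1) = 235 — first mismatch against the transcript.
Step 4 is the first one off; corrected, x = 235.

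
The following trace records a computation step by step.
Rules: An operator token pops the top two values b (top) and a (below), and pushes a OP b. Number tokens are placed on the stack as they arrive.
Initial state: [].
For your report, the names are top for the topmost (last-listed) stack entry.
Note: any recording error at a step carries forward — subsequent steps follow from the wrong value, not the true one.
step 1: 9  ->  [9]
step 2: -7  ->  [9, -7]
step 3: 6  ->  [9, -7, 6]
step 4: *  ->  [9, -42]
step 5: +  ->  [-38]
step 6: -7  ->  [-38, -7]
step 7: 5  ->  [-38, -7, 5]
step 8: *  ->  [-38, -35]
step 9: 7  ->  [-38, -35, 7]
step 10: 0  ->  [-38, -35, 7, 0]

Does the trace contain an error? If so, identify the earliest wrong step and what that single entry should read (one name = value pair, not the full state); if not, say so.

step 1: push 9: top = 9 -> matches
step 2: push -7: top = -7 -> agrees with the trace
step 3: push 6: top = 6 -> in agreement
step 4: -7 * 6 = -42 -> same as recorded
step 5: 9 + -42 = -33 -> the entry is off here
That makes step 5 the first incorrect line — top = -33 is what it should show.

step 5, top = -33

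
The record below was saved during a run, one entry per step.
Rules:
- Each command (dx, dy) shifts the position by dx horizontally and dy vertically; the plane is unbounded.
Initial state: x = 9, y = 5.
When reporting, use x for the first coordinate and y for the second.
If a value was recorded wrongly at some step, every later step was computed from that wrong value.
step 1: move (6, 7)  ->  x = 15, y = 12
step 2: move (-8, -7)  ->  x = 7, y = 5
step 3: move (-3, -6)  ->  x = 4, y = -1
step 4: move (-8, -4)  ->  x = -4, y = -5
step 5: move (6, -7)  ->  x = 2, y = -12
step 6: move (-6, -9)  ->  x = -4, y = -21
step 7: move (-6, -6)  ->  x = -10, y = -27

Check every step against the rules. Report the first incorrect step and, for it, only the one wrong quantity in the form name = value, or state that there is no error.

step 1: x = 9 + (6) = 15, y = 5 + (7) = 12 -> verified
step 2: x = 15 + (-8) = 7, y = 12 + (-7) = 5 -> agrees with the record
step 3: x = 7 + (-3) = 4, y = 5 + (-6) = -1 -> checks out
step 4: x = 4 + (-8) = -4, y = -1 + (-4) = -5 -> no discrepancy
step 5: x = -4 + (6) = 2, y = -5 + (-7) = -12 -> confirmed correct
step 6: x = 2 + (-6) = -4, y = -12 + (-9) = -21 -> agrees with the record
step 7: x = -4 + (-6) = -10, y = -21 + (-6) = -27 -> checks out
All entries verified; no error found.

no error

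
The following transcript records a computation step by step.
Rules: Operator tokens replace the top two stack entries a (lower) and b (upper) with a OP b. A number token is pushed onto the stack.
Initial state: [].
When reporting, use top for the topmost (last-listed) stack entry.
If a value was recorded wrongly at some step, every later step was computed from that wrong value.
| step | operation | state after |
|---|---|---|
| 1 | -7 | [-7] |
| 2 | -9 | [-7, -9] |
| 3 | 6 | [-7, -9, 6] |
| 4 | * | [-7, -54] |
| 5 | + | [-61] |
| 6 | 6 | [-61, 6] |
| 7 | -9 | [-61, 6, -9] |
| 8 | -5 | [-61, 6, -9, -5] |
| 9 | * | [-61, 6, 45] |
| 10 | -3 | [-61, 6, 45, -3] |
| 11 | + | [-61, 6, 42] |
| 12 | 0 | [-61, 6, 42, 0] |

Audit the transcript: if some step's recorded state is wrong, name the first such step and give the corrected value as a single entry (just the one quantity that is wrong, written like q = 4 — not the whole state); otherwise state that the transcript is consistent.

no error

Recomputing the run from the initial state:
step 1: [-7]
step 2: [-7, -9]
step 3: [-7, -9, 6]
step 4: [-7, -54]
step 5: [-61]
step 6: [-61, 6]
step 7: [-61, 6, -9]
step 8: [-61, 6, -9, -5]
step 9: [-61, 6, 45]
step 10: [-61, 6, 45, -3]
step 11: [-61, 6, 42]
step 12: [-61, 6, 42, 0]
This matches the transcript at every step.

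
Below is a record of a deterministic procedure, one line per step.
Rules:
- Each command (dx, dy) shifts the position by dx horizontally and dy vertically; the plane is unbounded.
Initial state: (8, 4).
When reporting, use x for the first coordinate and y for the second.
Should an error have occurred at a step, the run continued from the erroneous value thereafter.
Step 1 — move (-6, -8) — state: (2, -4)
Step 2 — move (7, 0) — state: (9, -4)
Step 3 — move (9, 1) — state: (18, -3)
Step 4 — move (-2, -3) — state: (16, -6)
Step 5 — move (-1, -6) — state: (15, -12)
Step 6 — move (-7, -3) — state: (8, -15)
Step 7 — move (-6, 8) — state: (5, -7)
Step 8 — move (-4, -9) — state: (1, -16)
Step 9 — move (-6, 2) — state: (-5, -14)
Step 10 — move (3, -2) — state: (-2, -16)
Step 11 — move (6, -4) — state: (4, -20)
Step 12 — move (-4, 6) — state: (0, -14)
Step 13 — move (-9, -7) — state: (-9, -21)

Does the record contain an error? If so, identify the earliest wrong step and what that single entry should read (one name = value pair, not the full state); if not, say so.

step 7, x = 2

1. x = 8 + (-6) = 2, y = 4 + (-8) = -4 (confirmed correct)
2. x = 2 + (7) = 9, y = -4 + (0) = -4 (checks out)
3. x = 9 + (9) = 18, y = -4 + (1) = -3 (no discrepancy)
4. x = 18 + (-2) = 16, y = -3 + (-3) = -6 (checks out)
5. x = 16 + (-1) = 15, y = -6 + (-6) = -12 (same as recorded)
6. x = 15 + (-7) = 8, y = -12 + (-3) = -15 (same as recorded)
7. x = 8 + (-6) = 2, y = -15 + (8) = -7 (first mismatch against the record)
So the first discrepancy is step 7, where the right value is x = 2.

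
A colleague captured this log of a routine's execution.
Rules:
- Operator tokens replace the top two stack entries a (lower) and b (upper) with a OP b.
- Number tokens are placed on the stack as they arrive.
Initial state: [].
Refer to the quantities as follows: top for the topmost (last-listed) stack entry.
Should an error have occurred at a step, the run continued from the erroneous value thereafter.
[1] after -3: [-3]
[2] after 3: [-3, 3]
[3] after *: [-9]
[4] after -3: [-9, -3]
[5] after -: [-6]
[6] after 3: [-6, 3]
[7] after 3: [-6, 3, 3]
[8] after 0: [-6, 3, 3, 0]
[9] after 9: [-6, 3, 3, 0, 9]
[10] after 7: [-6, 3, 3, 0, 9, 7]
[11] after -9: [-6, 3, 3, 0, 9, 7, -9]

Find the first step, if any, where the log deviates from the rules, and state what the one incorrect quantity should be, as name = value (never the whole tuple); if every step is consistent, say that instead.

no error

1. push -3: top = -3 (in agreement)
2. push 3: top = 3 (no discrepancy)
3. -3 * 3 = -9 (checks out)
4. push -3: top = -3 (consistent with the log)
5. -9 - -3 = -6 (same as recorded)
6. push 3: top = 3 (confirmed correct)
7. push 3: top = 3 (exactly as logged)
8. push 0: top = 0 (consistent with the log)
9. push 9: top = 9 (same as recorded)
10. push 7: top = 7 (no discrepancy)
11. push -9: top = -9 (consistent with the log)
All steps check out; nothing to correct.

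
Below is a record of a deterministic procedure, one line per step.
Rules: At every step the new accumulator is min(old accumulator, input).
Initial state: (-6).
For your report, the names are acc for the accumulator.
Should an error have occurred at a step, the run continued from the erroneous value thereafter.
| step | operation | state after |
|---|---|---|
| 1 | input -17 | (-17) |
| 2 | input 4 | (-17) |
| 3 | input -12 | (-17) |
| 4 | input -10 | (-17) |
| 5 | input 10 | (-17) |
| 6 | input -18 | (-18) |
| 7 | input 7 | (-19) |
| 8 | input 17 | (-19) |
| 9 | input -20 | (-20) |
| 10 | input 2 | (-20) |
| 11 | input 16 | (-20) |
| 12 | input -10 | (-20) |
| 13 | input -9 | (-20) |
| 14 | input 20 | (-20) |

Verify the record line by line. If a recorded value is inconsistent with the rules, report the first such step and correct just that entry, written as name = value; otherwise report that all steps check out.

Recomputing the run from the initial state:
step 1: acc = -17
step 2: acc = -17
step 3: acc = -17
step 4: acc = -17
step 5: acc = -17
step 6: acc = -18
step 7: acc = -18
step 8: acc = -18
step 9: acc = -20
step 10: acc = -20
step 11: acc = -20
step 12: acc = -20
step 13: acc = -20
step 14: acc = -20
The first disagreement with the record is at step 7, where the value should be acc = -18.

step 7, acc = -18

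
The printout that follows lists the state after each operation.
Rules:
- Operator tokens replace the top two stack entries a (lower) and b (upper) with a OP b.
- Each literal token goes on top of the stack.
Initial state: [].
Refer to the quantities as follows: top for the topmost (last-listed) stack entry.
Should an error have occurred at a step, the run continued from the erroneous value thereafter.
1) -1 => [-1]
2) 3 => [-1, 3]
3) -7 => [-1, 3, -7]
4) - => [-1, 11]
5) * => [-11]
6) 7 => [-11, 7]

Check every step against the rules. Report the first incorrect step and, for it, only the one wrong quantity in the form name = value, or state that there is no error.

step 4, top = 10

Step 1: push -1: top = -1 — verified.
Step 2: push 3: top = 3 — no discrepancy.
Step 3: push -7: top = -7 — same as recorded.
Step 4: 3 - -7 = 10 — not what was recorded.
That makes step 4 the first incorrect line — top = 10 is what it should show.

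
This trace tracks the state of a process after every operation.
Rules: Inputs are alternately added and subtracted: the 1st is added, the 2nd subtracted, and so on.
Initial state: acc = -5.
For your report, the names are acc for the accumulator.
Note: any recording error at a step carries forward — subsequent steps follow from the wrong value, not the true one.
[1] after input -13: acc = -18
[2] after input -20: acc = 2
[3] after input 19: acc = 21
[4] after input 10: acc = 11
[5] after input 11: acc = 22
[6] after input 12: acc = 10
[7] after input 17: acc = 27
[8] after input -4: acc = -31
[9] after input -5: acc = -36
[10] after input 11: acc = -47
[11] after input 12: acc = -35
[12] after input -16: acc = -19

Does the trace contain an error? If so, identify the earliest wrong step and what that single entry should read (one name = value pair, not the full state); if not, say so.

1. acc = -5 + -13 = -18 (no discrepancy)
2. acc = -18 - -20 = 2 (confirmed correct)
3. acc = 2 + 19 = 21 (checks out)
4. acc = 21 - 10 = 11 (checks out)
5. acc = 11 + 11 = 22 (checks out)
6. acc = 22 - 12 = 10 (no discrepancy)
7. acc = 10 + 17 = 27 (no discrepancy)
8. acc = 27 - -4 = 31 (a discrepancy with the trace)
So the first discrepancy is step 8, where the right value is acc = 31.

step 8, acc = 31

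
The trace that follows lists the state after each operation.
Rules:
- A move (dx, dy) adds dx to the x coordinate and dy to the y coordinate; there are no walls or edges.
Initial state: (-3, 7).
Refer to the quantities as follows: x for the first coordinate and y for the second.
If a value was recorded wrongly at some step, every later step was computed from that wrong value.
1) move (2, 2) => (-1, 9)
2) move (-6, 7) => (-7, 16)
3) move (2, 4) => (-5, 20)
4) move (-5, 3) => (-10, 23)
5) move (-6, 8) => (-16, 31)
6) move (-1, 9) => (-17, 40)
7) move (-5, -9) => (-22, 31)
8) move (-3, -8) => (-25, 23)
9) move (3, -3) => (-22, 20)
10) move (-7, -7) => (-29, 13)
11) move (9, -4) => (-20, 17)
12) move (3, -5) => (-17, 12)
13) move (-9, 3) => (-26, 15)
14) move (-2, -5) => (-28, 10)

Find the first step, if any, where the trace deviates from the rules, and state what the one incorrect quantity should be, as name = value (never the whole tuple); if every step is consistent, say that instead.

Recomputing the run from the initial state:
step 1: x = -1, y = 9
step 2: x = -7, y = 16
step 3: x = -5, y = 20
step 4: x = -10, y = 23
step 5: x = -16, y = 31
step 6: x = -17, y = 40
step 7: x = -22, y = 31
step 8: x = -25, y = 23
step 9: x = -22, y = 20
step 10: x = -29, y = 13
step 11: x = -20, y = 9
step 12: x = -17, y = 4
step 13: x = -26, y = 7
step 14: x = -28, y = 2
The first disagreement with the trace is at step 11, where the value should be y = 9.

step 11, y = 9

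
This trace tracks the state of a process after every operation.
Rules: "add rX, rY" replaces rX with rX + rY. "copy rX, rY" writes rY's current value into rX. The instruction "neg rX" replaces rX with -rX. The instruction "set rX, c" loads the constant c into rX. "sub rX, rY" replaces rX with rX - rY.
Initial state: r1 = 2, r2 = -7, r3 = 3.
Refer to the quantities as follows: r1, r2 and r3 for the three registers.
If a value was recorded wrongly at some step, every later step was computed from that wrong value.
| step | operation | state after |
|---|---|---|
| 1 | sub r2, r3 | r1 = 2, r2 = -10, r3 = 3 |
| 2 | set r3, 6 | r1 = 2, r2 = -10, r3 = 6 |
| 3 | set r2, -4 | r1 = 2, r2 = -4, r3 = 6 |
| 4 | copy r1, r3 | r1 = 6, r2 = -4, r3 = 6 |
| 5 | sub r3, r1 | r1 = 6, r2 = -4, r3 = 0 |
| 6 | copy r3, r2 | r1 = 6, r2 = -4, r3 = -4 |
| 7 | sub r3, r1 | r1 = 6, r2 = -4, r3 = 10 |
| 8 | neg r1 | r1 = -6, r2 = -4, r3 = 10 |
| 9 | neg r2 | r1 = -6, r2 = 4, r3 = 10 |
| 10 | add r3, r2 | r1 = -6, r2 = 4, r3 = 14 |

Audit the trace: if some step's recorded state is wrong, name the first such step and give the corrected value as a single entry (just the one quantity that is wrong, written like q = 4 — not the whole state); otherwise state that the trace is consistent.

Recomputing the run from the initial state:
step 1: r1 = 2, r2 = -10, r3 = 3
step 2: r1 = 2, r2 = -10, r3 = 6
step 3: r1 = 2, r2 = -4, r3 = 6
step 4: r1 = 6, r2 = -4, r3 = 6
step 5: r1 = 6, r2 = -4, r3 = 0
step 6: r1 = 6, r2 = -4, r3 = -4
step 7: r1 = 6, r2 = -4, r3 = -10
step 8: r1 = -6, r2 = -4, r3 = -10
step 9: r1 = -6, r2 = 4, r3 = -10
step 10: r1 = -6, r2 = 4, r3 = -6
The first disagreement with the trace is at step 7, where the value should be r3 = -10.

step 7, r3 = -10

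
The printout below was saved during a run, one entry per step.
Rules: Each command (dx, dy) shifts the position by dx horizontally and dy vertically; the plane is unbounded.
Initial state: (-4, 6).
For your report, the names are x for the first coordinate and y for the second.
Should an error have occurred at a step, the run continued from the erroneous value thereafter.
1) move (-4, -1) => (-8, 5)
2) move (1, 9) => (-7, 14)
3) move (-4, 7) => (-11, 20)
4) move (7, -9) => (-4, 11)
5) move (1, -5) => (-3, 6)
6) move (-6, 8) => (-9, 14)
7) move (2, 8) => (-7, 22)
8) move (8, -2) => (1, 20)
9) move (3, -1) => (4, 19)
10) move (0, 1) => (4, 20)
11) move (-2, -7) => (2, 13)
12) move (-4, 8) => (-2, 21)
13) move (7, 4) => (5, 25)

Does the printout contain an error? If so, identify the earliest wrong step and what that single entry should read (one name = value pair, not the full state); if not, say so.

Step 1: x = -4 + (-4) = -8, y = 6 + (-1) = 5 — checks out.
Step 2: x = -8 + (1) = -7, y = 5 + (9) = 14 — verified.
Step 3: x = -7 + (-4) = -11, y = 14 + (7) = 21 — the recorded entry deviates here.
Conclusion: step 3 carries the first error; the entry should be y = 21.

step 3, y = 21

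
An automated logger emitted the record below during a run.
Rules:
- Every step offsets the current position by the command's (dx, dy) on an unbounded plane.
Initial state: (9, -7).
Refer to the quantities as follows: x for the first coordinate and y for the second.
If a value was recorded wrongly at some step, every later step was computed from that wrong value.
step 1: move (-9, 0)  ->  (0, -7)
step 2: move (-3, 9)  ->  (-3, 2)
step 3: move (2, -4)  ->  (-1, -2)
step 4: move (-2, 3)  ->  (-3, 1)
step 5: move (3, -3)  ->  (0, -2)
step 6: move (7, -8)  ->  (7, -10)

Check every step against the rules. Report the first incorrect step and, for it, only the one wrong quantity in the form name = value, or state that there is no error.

no error

Step 1: x = 9 + (-9) = 0, y = -7 + (0) = -7 — matches.
Step 2: x = 0 + (-3) = -3, y = -7 + (9) = 2 — confirmed correct.
Step 3: x = -3 + (2) = -1, y = 2 + (-4) = -2 — in agreement.
Step 4: x = -1 + (-2) = -3, y = -2 + (3) = 1 — verified.
Step 5: x = -3 + (3) = 0, y = 1 + (-3) = -2 — exactly as logged.
Step 6: x = 0 + (7) = 7, y = -2 + (-8) = -10 — agrees with the record.
The recomputation confirms every line.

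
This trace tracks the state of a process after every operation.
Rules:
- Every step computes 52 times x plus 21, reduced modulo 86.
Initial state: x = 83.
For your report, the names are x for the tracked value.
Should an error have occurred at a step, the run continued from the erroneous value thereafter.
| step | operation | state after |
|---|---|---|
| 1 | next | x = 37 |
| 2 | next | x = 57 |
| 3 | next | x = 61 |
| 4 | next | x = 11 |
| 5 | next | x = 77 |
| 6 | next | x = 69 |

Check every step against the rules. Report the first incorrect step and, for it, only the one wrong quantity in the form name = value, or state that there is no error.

step 2, x = 53

1. x = (52*83 + 21) mod 86 = 37 (in agreement)
2. x = (52*37 + 21) mod 86 = 53 (the recorded entry deviates here)
Conclusion: step 2 carries the first error; the entry should be x = 53.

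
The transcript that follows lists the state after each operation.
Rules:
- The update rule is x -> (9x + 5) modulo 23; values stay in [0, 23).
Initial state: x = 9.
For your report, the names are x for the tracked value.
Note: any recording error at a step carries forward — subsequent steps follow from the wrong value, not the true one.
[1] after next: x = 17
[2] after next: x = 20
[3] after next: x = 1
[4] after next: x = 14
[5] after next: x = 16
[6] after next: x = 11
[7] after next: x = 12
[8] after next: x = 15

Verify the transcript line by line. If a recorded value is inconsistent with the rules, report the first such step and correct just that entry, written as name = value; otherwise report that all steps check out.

step 1: x = (9*9 + 5) mod 23 = 17 -> consistent with the transcript
step 2: x = (9*17 + 5) mod 23 = 20 -> no discrepancy
step 3: x = (9*20 + 5) mod 23 = 1 -> same as recorded
step 4: x = (9*1 + 5) mod 23 = 14 -> agrees with the transcript
step 5: x = (9*14 + 5) mod 23 = 16 -> verified
step 6: x = (9*16 + 5) mod 23 = 11 -> verified
step 7: x = (9*11 + 5) mod 23 = 12 -> consistent with the transcript
step 8: x = (9*12 + 5) mod 23 = 21 -> the recorded entry deviates here
The audit stops at step 8: the recorded entry is wrong and should be x = 21.

step 8, x = 21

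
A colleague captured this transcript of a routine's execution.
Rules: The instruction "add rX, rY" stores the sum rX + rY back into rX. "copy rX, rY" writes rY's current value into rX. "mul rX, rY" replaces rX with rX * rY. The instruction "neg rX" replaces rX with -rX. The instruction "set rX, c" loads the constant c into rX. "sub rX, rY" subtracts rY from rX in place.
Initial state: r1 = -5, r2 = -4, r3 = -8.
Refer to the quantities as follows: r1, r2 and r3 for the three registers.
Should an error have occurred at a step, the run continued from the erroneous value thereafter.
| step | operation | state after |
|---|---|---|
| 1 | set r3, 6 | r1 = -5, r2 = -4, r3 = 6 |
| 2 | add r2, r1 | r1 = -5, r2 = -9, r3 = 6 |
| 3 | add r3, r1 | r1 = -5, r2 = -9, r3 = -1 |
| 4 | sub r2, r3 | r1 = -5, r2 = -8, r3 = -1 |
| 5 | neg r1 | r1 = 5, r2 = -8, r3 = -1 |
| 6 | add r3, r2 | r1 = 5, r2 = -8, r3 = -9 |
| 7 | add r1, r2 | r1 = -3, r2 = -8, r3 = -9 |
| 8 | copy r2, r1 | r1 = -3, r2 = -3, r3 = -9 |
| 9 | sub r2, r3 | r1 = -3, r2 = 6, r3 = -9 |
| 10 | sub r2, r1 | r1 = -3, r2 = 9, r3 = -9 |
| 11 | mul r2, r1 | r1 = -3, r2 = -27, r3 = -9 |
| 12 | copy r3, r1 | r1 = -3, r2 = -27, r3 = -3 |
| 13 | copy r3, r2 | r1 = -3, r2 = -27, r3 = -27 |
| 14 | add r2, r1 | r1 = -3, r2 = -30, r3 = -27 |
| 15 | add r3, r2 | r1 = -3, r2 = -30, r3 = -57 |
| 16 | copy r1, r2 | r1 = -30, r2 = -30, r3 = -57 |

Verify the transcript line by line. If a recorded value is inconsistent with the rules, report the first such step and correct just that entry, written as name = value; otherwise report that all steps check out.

Recomputing the run from the initial state:
step 1: r1 = -5, r2 = -4, r3 = 6
step 2: r1 = -5, r2 = -9, r3 = 6
step 3: r1 = -5, r2 = -9, r3 = 1
step 4: r1 = -5, r2 = -10, r3 = 1
step 5: r1 = 5, r2 = -10, r3 = 1
step 6: r1 = 5, r2 = -10, r3 = -9
step 7: r1 = -5, r2 = -10, r3 = -9
step 8: r1 = -5, r2 = -5, r3 = -9
step 9: r1 = -5, r2 = 4, r3 = -9
step 10: r1 = -5, r2 = 9, r3 = -9
step 11: r1 = -5, r2 = -45, r3 = -9
step 12: r1 = -5, r2 = -45, r3 = -5
step 13: r1 = -5, r2 = -45, r3 = -45
step 14: r1 = -5, r2 = -50, r3 = -45
step 15: r1 = -5, r2 = -50, r3 = -95
step 16: r1 = -50, r2 = -50, r3 = -95
The first disagreement with the transcript is at step 3, where the value should be r3 = 1.

step 3, r3 = 1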